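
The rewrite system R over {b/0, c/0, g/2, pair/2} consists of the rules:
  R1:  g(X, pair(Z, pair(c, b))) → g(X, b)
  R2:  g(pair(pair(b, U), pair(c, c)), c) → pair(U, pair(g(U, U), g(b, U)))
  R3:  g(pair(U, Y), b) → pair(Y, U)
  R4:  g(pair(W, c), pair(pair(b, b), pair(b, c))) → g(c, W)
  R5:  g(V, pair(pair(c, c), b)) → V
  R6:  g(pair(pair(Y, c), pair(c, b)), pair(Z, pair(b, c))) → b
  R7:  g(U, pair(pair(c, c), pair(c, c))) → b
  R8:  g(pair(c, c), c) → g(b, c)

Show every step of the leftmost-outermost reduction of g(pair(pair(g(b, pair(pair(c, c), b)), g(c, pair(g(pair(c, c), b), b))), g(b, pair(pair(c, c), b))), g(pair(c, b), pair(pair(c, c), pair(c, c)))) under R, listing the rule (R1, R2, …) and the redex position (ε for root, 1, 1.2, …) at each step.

1. g(pair(pair(g(b, pair(pair(c, c), b)), g(c, pair(g(pair(c, c), b), b))), g(b, pair(pair(c, c), b))), g(pair(c, b), pair(pair(c, c), pair(c, c))))  →  g(pair(pair(b, g(c, pair(g(pair(c, c), b), b))), g(b, pair(pair(c, c), b))), g(pair(c, b), pair(pair(c, c), pair(c, c))))   [R5 at 1.1.1]
2. g(pair(pair(b, g(c, pair(g(pair(c, c), b), b))), g(b, pair(pair(c, c), b))), g(pair(c, b), pair(pair(c, c), pair(c, c))))  →  g(pair(pair(b, g(c, pair(pair(c, c), b))), g(b, pair(pair(c, c), b))), g(pair(c, b), pair(pair(c, c), pair(c, c))))   [R3 at 1.1.2.2.1]
3. g(pair(pair(b, g(c, pair(pair(c, c), b))), g(b, pair(pair(c, c), b))), g(pair(c, b), pair(pair(c, c), pair(c, c))))  →  g(pair(pair(b, c), g(b, pair(pair(c, c), b))), g(pair(c, b), pair(pair(c, c), pair(c, c))))   [R5 at 1.1.2]
4. g(pair(pair(b, c), g(b, pair(pair(c, c), b))), g(pair(c, b), pair(pair(c, c), pair(c, c))))  →  g(pair(pair(b, c), b), g(pair(c, b), pair(pair(c, c), pair(c, c))))   [R5 at 1.2]
5. g(pair(pair(b, c), b), g(pair(c, b), pair(pair(c, c), pair(c, c))))  →  g(pair(pair(b, c), b), b)   [R7 at 2]
6. g(pair(pair(b, c), b), b)  →  pair(b, pair(b, c))   [R3 at ε]

pair(b, pair(b, c))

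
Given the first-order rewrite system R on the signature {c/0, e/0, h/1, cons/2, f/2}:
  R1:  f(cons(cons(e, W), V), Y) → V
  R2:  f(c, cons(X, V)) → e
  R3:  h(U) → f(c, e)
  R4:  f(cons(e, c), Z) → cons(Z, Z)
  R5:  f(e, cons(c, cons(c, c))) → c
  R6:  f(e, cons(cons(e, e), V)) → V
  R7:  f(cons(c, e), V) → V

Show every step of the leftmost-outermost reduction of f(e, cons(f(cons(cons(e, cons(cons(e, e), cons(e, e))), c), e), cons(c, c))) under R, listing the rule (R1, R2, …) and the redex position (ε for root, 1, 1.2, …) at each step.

1. f(e, cons(f(cons(cons(e, cons(cons(e, e), cons(e, e))), c), e), cons(c, c)))  →  f(e, cons(c, cons(c, c)))   [R1 at 2.1]
2. f(e, cons(c, cons(c, c)))  →  c   [R5 at ε]

c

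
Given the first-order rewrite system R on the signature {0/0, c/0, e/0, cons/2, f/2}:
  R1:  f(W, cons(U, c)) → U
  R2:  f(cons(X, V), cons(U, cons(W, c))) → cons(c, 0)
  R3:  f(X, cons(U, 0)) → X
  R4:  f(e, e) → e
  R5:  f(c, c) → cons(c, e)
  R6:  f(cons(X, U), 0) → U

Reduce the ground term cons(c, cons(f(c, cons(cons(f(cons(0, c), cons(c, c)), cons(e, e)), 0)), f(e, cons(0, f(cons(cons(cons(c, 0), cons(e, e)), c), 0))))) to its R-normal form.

cons(c, cons(c, 0))

1. cons(c, cons(f(c, cons(cons(f(cons(0, c), cons(c, c)), cons(e, e)), 0)), f(e, cons(0, f(cons(cons(cons(c, 0), cons(e, e)), c), 0)))))  →  cons(c, cons(c, f(e, cons(0, f(cons(cons(cons(c, 0), cons(e, e)), c), 0)))))   [R3 at 2.1]
2. cons(c, cons(c, f(e, cons(0, f(cons(cons(cons(c, 0), cons(e, e)), c), 0)))))  →  cons(c, cons(c, f(e, cons(0, c))))   [R6 at 2.2.2.2]
3. cons(c, cons(c, f(e, cons(0, c))))  →  cons(c, cons(c, 0))   [R1 at 2.2]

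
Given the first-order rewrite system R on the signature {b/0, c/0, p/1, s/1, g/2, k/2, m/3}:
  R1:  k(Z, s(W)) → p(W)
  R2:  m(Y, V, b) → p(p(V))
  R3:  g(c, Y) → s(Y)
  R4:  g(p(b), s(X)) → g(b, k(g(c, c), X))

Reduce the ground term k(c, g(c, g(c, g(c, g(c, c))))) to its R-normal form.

1. k(c, g(c, g(c, g(c, g(c, c)))))  →  k(c, s(g(c, g(c, g(c, c)))))   [R3 at 2]
2. k(c, s(g(c, g(c, g(c, c)))))  →  p(g(c, g(c, g(c, c))))   [R1 at ε]
3. p(g(c, g(c, g(c, c))))  →  p(s(g(c, g(c, c))))   [R3 at 1]
4. p(s(g(c, g(c, c))))  →  p(s(s(g(c, c))))   [R3 at 1.1]
5. p(s(s(g(c, c))))  →  p(s(s(s(c))))   [R3 at 1.1.1]

p(s(s(s(c))))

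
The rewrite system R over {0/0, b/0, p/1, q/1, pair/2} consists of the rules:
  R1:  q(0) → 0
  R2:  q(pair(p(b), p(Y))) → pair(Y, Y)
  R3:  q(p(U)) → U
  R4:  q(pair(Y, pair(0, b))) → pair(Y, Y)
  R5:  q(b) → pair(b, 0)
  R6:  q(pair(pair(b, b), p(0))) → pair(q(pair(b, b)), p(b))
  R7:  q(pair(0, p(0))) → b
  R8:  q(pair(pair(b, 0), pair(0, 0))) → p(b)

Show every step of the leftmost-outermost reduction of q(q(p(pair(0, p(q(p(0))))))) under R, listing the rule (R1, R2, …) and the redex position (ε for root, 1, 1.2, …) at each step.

1. q(q(p(pair(0, p(q(p(0)))))))  →  q(pair(0, p(q(p(0)))))   [R3 at 1]
2. q(pair(0, p(q(p(0)))))  →  q(pair(0, p(0)))   [R3 at 1.2.1]
3. q(pair(0, p(0)))  →  b   [R7 at ε]

b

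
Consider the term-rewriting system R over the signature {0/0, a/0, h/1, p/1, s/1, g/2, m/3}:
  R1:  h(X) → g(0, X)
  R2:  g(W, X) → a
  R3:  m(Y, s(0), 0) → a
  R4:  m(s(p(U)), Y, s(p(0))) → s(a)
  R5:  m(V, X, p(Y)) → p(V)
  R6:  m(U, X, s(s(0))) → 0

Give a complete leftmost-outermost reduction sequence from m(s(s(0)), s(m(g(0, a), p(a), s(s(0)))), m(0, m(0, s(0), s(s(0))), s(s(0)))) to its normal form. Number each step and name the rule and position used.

1. m(s(s(0)), s(m(g(0, a), p(a), s(s(0)))), m(0, m(0, s(0), s(s(0))), s(s(0))))  →  m(s(s(0)), s(0), m(0, m(0, s(0), s(s(0))), s(s(0))))   [R6 at 2.1]
2. m(s(s(0)), s(0), m(0, m(0, s(0), s(s(0))), s(s(0))))  →  m(s(s(0)), s(0), 0)   [R6 at 3]
3. m(s(s(0)), s(0), 0)  →  a   [R3 at ε]

a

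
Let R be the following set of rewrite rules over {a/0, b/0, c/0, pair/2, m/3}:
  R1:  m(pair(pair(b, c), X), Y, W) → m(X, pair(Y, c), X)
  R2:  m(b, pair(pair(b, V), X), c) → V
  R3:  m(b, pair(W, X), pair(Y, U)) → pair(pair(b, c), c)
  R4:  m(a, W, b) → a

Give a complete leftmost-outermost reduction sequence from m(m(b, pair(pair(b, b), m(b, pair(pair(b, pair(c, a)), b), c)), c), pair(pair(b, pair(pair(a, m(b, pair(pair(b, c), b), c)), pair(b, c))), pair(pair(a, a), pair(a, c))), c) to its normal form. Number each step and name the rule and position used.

1. m(m(b, pair(pair(b, b), m(b, pair(pair(b, pair(c, a)), b), c)), c), pair(pair(b, pair(pair(a, m(b, pair(pair(b, c), b), c)), pair(b, c))), pair(pair(a, a), pair(a, c))), c)  →  m(b, pair(pair(b, pair(pair(a, m(b, pair(pair(b, c), b), c)), pair(b, c))), pair(pair(a, a), pair(a, c))), c)   [R2 at 1]
2. m(b, pair(pair(b, pair(pair(a, m(b, pair(pair(b, c), b), c)), pair(b, c))), pair(pair(a, a), pair(a, c))), c)  →  pair(pair(a, m(b, pair(pair(b, c), b), c)), pair(b, c))   [R2 at ε]
3. pair(pair(a, m(b, pair(pair(b, c), b), c)), pair(b, c))  →  pair(pair(a, c), pair(b, c))   [R2 at 1.2]

pair(pair(a, c), pair(b, c))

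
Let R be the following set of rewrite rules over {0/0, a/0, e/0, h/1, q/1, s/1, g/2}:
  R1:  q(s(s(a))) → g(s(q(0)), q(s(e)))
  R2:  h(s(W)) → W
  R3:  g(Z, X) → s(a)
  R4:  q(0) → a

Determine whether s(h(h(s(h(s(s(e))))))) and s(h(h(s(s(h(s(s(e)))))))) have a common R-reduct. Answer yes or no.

no — NF(t₁) = s(e), NF(t₂) = s(s(e))

Reduce t₁ = s(h(h(s(h(s(s(e))))))):
1. s(h(h(s(h(s(s(e)))))))  →  s(h(h(s(s(e)))))   [R2 at 1.1]
2. s(h(h(s(s(e)))))  →  s(h(s(e)))   [R2 at 1.1]
3. s(h(s(e)))  →  s(e)   [R2 at 1]

Reduce t₂ = s(h(h(s(s(h(s(s(e)))))))):
1. s(h(h(s(s(h(s(s(e))))))))  →  s(h(s(h(s(s(e))))))   [R2 at 1.1]
2. s(h(s(h(s(s(e))))))  →  s(h(s(s(e))))   [R2 at 1]
3. s(h(s(s(e))))  →  s(s(e))   [R2 at 1]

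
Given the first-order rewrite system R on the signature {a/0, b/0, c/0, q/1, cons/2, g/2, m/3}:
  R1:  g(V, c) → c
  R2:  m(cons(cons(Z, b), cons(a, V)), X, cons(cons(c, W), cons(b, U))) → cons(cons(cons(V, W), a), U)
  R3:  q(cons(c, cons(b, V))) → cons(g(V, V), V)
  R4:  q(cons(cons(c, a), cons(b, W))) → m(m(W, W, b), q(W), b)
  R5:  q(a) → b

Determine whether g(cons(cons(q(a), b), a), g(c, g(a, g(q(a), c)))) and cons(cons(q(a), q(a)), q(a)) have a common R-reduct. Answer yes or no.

no — NF(t₁) = c, NF(t₂) = cons(cons(b, b), b)

Reduce t₁ = g(cons(cons(q(a), b), a), g(c, g(a, g(q(a), c)))):
1. g(cons(cons(q(a), b), a), g(c, g(a, g(q(a), c))))  →  g(cons(cons(b, b), a), g(c, g(a, g(q(a), c))))   [R5 at 1.1.1]
2. g(cons(cons(b, b), a), g(c, g(a, g(q(a), c))))  →  g(cons(cons(b, b), a), g(c, g(a, c)))   [R1 at 2.2.2]
3. g(cons(cons(b, b), a), g(c, g(a, c)))  →  g(cons(cons(b, b), a), g(c, c))   [R1 at 2.2]
4. g(cons(cons(b, b), a), g(c, c))  →  g(cons(cons(b, b), a), c)   [R1 at 2]
5. g(cons(cons(b, b), a), c)  →  c   [R1 at ε]

Reduce t₂ = cons(cons(q(a), q(a)), q(a)):
1. cons(cons(q(a), q(a)), q(a))  →  cons(cons(b, q(a)), q(a))   [R5 at 1.1]
2. cons(cons(b, q(a)), q(a))  →  cons(cons(b, b), q(a))   [R5 at 1.2]
3. cons(cons(b, b), q(a))  →  cons(cons(b, b), b)   [R5 at 2]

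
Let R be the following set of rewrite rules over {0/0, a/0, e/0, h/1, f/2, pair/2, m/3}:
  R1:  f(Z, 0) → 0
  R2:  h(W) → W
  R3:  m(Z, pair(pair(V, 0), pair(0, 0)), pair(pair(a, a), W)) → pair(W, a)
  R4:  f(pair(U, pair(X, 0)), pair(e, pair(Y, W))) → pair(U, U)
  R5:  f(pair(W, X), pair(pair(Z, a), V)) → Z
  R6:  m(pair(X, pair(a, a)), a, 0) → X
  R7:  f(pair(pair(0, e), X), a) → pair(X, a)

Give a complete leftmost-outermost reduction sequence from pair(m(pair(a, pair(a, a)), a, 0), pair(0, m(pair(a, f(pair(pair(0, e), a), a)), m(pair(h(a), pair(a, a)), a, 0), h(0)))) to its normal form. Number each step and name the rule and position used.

pair(a, pair(0, a))

1. pair(m(pair(a, pair(a, a)), a, 0), pair(0, m(pair(a, f(pair(pair(0, e), a), a)), m(pair(h(a), pair(a, a)), a, 0), h(0))))  →  pair(a, pair(0, m(pair(a, f(pair(pair(0, e), a), a)), m(pair(h(a), pair(a, a)), a, 0), h(0))))   [R6 at 1]
2. pair(a, pair(0, m(pair(a, f(pair(pair(0, e), a), a)), m(pair(h(a), pair(a, a)), a, 0), h(0))))  →  pair(a, pair(0, m(pair(a, pair(a, a)), m(pair(h(a), pair(a, a)), a, 0), h(0))))   [R7 at 2.2.1.2]
3. pair(a, pair(0, m(pair(a, pair(a, a)), m(pair(h(a), pair(a, a)), a, 0), h(0))))  →  pair(a, pair(0, m(pair(a, pair(a, a)), h(a), h(0))))   [R6 at 2.2.2]
4. pair(a, pair(0, m(pair(a, pair(a, a)), h(a), h(0))))  →  pair(a, pair(0, m(pair(a, pair(a, a)), a, h(0))))   [R2 at 2.2.2]
5. pair(a, pair(0, m(pair(a, pair(a, a)), a, h(0))))  →  pair(a, pair(0, m(pair(a, pair(a, a)), a, 0)))   [R2 at 2.2.3]
6. pair(a, pair(0, m(pair(a, pair(a, a)), a, 0)))  →  pair(a, pair(0, a))   [R6 at 2.2]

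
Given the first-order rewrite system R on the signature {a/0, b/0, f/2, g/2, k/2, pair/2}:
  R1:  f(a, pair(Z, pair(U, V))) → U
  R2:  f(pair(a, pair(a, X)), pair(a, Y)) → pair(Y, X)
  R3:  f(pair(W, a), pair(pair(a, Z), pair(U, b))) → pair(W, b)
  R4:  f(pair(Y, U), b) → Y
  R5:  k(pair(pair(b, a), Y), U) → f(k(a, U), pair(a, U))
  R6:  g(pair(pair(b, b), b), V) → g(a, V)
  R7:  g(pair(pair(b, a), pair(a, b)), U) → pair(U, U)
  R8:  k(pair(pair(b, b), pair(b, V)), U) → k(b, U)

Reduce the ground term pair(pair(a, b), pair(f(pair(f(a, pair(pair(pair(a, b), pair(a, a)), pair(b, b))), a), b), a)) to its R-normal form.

pair(pair(a, b), pair(b, a))

1. pair(pair(a, b), pair(f(pair(f(a, pair(pair(pair(a, b), pair(a, a)), pair(b, b))), a), b), a))  →  pair(pair(a, b), pair(f(a, pair(pair(pair(a, b), pair(a, a)), pair(b, b))), a))   [R4 at 2.1]
2. pair(pair(a, b), pair(f(a, pair(pair(pair(a, b), pair(a, a)), pair(b, b))), a))  →  pair(pair(a, b), pair(b, a))   [R1 at 2.1]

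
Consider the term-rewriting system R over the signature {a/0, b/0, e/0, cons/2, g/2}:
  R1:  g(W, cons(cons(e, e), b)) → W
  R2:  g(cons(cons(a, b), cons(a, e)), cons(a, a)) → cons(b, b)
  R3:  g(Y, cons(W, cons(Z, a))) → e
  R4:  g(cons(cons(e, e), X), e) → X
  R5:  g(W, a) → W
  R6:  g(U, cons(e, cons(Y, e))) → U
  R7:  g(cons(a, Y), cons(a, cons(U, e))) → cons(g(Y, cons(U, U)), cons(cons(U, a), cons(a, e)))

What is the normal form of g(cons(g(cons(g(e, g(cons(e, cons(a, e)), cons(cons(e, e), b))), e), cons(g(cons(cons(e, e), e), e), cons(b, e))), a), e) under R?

a

1. g(cons(g(cons(g(e, g(cons(e, cons(a, e)), cons(cons(e, e), b))), e), cons(g(cons(cons(e, e), e), e), cons(b, e))), a), e)  →  g(cons(g(cons(g(e, cons(e, cons(a, e))), e), cons(g(cons(cons(e, e), e), e), cons(b, e))), a), e)   [R1 at 1.1.1.1.2]
2. g(cons(g(cons(g(e, cons(e, cons(a, e))), e), cons(g(cons(cons(e, e), e), e), cons(b, e))), a), e)  →  g(cons(g(cons(e, e), cons(g(cons(cons(e, e), e), e), cons(b, e))), a), e)   [R6 at 1.1.1.1]
3. g(cons(g(cons(e, e), cons(g(cons(cons(e, e), e), e), cons(b, e))), a), e)  →  g(cons(g(cons(e, e), cons(e, cons(b, e))), a), e)   [R4 at 1.1.2.1]
4. g(cons(g(cons(e, e), cons(e, cons(b, e))), a), e)  →  g(cons(cons(e, e), a), e)   [R6 at 1.1]
5. g(cons(cons(e, e), a), e)  →  a   [R4 at ε]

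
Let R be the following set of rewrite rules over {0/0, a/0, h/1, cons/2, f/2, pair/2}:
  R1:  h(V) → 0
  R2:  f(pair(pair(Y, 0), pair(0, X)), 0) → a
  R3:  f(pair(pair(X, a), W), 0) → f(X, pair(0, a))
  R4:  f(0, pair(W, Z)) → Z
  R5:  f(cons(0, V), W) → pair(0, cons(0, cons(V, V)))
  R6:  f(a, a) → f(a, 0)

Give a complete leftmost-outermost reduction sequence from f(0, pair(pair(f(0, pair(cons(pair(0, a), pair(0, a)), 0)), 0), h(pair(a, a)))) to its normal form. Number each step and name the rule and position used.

1. f(0, pair(pair(f(0, pair(cons(pair(0, a), pair(0, a)), 0)), 0), h(pair(a, a))))  →  h(pair(a, a))   [R4 at ε]
2. h(pair(a, a))  →  0   [R1 at ε]

0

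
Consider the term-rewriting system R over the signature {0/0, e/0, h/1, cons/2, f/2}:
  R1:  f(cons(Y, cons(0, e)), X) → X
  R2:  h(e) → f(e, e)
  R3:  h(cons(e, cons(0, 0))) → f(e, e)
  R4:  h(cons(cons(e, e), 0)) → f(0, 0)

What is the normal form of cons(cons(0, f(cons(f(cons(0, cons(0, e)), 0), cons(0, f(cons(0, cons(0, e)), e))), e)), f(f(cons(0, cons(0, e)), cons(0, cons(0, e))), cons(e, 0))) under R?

cons(cons(0, e), cons(e, 0))

1. cons(cons(0, f(cons(f(cons(0, cons(0, e)), 0), cons(0, f(cons(0, cons(0, e)), e))), e)), f(f(cons(0, cons(0, e)), cons(0, cons(0, e))), cons(e, 0)))  →  cons(cons(0, f(cons(0, cons(0, f(cons(0, cons(0, e)), e))), e)), f(f(cons(0, cons(0, e)), cons(0, cons(0, e))), cons(e, 0)))   [R1 at 1.2.1.1]
2. cons(cons(0, f(cons(0, cons(0, f(cons(0, cons(0, e)), e))), e)), f(f(cons(0, cons(0, e)), cons(0, cons(0, e))), cons(e, 0)))  →  cons(cons(0, f(cons(0, cons(0, e)), e)), f(f(cons(0, cons(0, e)), cons(0, cons(0, e))), cons(e, 0)))   [R1 at 1.2.1.2.2]
3. cons(cons(0, f(cons(0, cons(0, e)), e)), f(f(cons(0, cons(0, e)), cons(0, cons(0, e))), cons(e, 0)))  →  cons(cons(0, e), f(f(cons(0, cons(0, e)), cons(0, cons(0, e))), cons(e, 0)))   [R1 at 1.2]
4. cons(cons(0, e), f(f(cons(0, cons(0, e)), cons(0, cons(0, e))), cons(e, 0)))  →  cons(cons(0, e), f(cons(0, cons(0, e)), cons(e, 0)))   [R1 at 2.1]
5. cons(cons(0, e), f(cons(0, cons(0, e)), cons(e, 0)))  →  cons(cons(0, e), cons(e, 0))   [R1 at 2]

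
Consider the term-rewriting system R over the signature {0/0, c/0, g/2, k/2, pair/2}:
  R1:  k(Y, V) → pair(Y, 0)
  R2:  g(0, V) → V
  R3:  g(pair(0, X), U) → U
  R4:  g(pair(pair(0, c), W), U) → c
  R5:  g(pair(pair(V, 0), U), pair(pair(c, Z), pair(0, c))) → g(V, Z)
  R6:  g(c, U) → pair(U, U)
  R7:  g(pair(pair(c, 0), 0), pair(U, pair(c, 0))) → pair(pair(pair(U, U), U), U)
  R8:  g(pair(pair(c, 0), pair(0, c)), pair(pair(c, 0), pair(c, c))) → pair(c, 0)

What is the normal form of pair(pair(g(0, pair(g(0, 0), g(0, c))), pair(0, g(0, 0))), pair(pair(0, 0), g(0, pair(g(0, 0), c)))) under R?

pair(pair(pair(0, c), pair(0, 0)), pair(pair(0, 0), pair(0, c)))

1. pair(pair(g(0, pair(g(0, 0), g(0, c))), pair(0, g(0, 0))), pair(pair(0, 0), g(0, pair(g(0, 0), c))))  →  pair(pair(pair(g(0, 0), g(0, c)), pair(0, g(0, 0))), pair(pair(0, 0), g(0, pair(g(0, 0), c))))   [R2 at 1.1]
2. pair(pair(pair(g(0, 0), g(0, c)), pair(0, g(0, 0))), pair(pair(0, 0), g(0, pair(g(0, 0), c))))  →  pair(pair(pair(0, g(0, c)), pair(0, g(0, 0))), pair(pair(0, 0), g(0, pair(g(0, 0), c))))   [R2 at 1.1.1]
3. pair(pair(pair(0, g(0, c)), pair(0, g(0, 0))), pair(pair(0, 0), g(0, pair(g(0, 0), c))))  →  pair(pair(pair(0, c), pair(0, g(0, 0))), pair(pair(0, 0), g(0, pair(g(0, 0), c))))   [R2 at 1.1.2]
4. pair(pair(pair(0, c), pair(0, g(0, 0))), pair(pair(0, 0), g(0, pair(g(0, 0), c))))  →  pair(pair(pair(0, c), pair(0, 0)), pair(pair(0, 0), g(0, pair(g(0, 0), c))))   [R2 at 1.2.2]
5. pair(pair(pair(0, c), pair(0, 0)), pair(pair(0, 0), g(0, pair(g(0, 0), c))))  →  pair(pair(pair(0, c), pair(0, 0)), pair(pair(0, 0), pair(g(0, 0), c)))   [R2 at 2.2]
6. pair(pair(pair(0, c), pair(0, 0)), pair(pair(0, 0), pair(g(0, 0), c)))  →  pair(pair(pair(0, c), pair(0, 0)), pair(pair(0, 0), pair(0, c)))   [R2 at 2.2.1]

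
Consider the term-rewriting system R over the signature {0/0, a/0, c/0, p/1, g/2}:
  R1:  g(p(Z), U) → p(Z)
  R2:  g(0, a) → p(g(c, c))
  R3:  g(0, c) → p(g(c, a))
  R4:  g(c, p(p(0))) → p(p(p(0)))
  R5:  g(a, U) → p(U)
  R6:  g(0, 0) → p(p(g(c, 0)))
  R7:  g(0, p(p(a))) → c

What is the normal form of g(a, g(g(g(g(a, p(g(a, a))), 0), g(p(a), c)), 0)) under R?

p(p(p(p(a))))

1. g(a, g(g(g(g(a, p(g(a, a))), 0), g(p(a), c)), 0))  →  p(g(g(g(g(a, p(g(a, a))), 0), g(p(a), c)), 0))   [R5 at ε]
2. p(g(g(g(g(a, p(g(a, a))), 0), g(p(a), c)), 0))  →  p(g(g(g(p(p(g(a, a))), 0), g(p(a), c)), 0))   [R5 at 1.1.1.1]
3. p(g(g(g(p(p(g(a, a))), 0), g(p(a), c)), 0))  →  p(g(g(p(p(g(a, a))), g(p(a), c)), 0))   [R1 at 1.1.1]
4. p(g(g(p(p(g(a, a))), g(p(a), c)), 0))  →  p(g(p(p(g(a, a))), 0))   [R1 at 1.1]
5. p(g(p(p(g(a, a))), 0))  →  p(p(p(g(a, a))))   [R1 at 1]
6. p(p(p(g(a, a))))  →  p(p(p(p(a))))   [R5 at 1.1.1]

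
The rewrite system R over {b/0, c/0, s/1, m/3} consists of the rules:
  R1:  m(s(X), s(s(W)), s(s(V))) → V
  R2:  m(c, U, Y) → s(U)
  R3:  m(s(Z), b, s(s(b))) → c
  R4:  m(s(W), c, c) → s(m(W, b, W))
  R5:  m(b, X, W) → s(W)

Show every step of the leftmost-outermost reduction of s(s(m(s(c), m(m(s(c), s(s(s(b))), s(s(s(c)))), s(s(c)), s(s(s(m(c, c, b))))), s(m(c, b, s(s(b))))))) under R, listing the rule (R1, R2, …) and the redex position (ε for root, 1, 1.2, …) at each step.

1. s(s(m(s(c), m(m(s(c), s(s(s(b))), s(s(s(c)))), s(s(c)), s(s(s(m(c, c, b))))), s(m(c, b, s(s(b)))))))  →  s(s(m(s(c), m(s(c), s(s(c)), s(s(s(m(c, c, b))))), s(m(c, b, s(s(b)))))))   [R1 at 1.1.2.1]
2. s(s(m(s(c), m(s(c), s(s(c)), s(s(s(m(c, c, b))))), s(m(c, b, s(s(b)))))))  →  s(s(m(s(c), s(m(c, c, b)), s(m(c, b, s(s(b)))))))   [R1 at 1.1.2]
3. s(s(m(s(c), s(m(c, c, b)), s(m(c, b, s(s(b)))))))  →  s(s(m(s(c), s(s(c)), s(m(c, b, s(s(b)))))))   [R2 at 1.1.2.1]
4. s(s(m(s(c), s(s(c)), s(m(c, b, s(s(b)))))))  →  s(s(m(s(c), s(s(c)), s(s(b)))))   [R2 at 1.1.3.1]
5. s(s(m(s(c), s(s(c)), s(s(b)))))  →  s(s(b))   [R1 at 1.1]

s(s(b))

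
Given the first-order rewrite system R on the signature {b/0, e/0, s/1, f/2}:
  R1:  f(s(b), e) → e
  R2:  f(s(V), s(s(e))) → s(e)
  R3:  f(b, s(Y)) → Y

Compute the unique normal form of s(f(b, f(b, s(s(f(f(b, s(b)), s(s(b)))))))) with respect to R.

s(s(b))

1. s(f(b, f(b, s(s(f(f(b, s(b)), s(s(b))))))))  →  s(f(b, s(f(f(b, s(b)), s(s(b))))))   [R3 at 1.2]
2. s(f(b, s(f(f(b, s(b)), s(s(b))))))  →  s(f(f(b, s(b)), s(s(b))))   [R3 at 1]
3. s(f(f(b, s(b)), s(s(b))))  →  s(f(b, s(s(b))))   [R3 at 1.1]
4. s(f(b, s(s(b))))  →  s(s(b))   [R3 at 1]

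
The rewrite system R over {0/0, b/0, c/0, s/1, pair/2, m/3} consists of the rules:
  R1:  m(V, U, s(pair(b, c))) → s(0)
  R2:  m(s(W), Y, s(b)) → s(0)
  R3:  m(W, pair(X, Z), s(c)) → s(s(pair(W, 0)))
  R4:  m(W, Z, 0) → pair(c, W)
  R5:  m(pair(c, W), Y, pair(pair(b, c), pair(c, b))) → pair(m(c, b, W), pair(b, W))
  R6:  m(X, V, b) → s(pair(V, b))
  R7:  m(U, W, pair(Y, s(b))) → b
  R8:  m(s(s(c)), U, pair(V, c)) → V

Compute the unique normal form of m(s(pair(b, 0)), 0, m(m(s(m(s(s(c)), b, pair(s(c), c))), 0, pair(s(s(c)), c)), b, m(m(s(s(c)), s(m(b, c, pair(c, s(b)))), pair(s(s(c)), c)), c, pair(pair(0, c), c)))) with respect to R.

pair(c, s(pair(b, 0)))

1. m(s(pair(b, 0)), 0, m(m(s(m(s(s(c)), b, pair(s(c), c))), 0, pair(s(s(c)), c)), b, m(m(s(s(c)), s(m(b, c, pair(c, s(b)))), pair(s(s(c)), c)), c, pair(pair(0, c), c))))  →  m(s(pair(b, 0)), 0, m(m(s(s(c)), 0, pair(s(s(c)), c)), b, m(m(s(s(c)), s(m(b, c, pair(c, s(b)))), pair(s(s(c)), c)), c, pair(pair(0, c), c))))   [R8 at 3.1.1.1]
2. m(s(pair(b, 0)), 0, m(m(s(s(c)), 0, pair(s(s(c)), c)), b, m(m(s(s(c)), s(m(b, c, pair(c, s(b)))), pair(s(s(c)), c)), c, pair(pair(0, c), c))))  →  m(s(pair(b, 0)), 0, m(s(s(c)), b, m(m(s(s(c)), s(m(b, c, pair(c, s(b)))), pair(s(s(c)), c)), c, pair(pair(0, c), c))))   [R8 at 3.1]
3. m(s(pair(b, 0)), 0, m(s(s(c)), b, m(m(s(s(c)), s(m(b, c, pair(c, s(b)))), pair(s(s(c)), c)), c, pair(pair(0, c), c))))  →  m(s(pair(b, 0)), 0, m(s(s(c)), b, m(s(s(c)), c, pair(pair(0, c), c))))   [R8 at 3.3.1]
4. m(s(pair(b, 0)), 0, m(s(s(c)), b, m(s(s(c)), c, pair(pair(0, c), c))))  →  m(s(pair(b, 0)), 0, m(s(s(c)), b, pair(0, c)))   [R8 at 3.3]
5. m(s(pair(b, 0)), 0, m(s(s(c)), b, pair(0, c)))  →  m(s(pair(b, 0)), 0, 0)   [R8 at 3]
6. m(s(pair(b, 0)), 0, 0)  →  pair(c, s(pair(b, 0)))   [R4 at ε]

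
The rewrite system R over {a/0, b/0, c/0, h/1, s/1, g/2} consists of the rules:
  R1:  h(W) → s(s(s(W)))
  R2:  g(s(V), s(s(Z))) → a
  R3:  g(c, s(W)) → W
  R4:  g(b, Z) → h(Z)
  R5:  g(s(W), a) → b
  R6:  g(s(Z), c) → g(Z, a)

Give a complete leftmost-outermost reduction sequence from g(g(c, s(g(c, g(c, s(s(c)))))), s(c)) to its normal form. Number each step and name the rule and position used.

1. g(g(c, s(g(c, g(c, s(s(c)))))), s(c))  →  g(g(c, g(c, s(s(c)))), s(c))   [R3 at 1]
2. g(g(c, g(c, s(s(c)))), s(c))  →  g(g(c, s(c)), s(c))   [R3 at 1.2]
3. g(g(c, s(c)), s(c))  →  g(c, s(c))   [R3 at 1]
4. g(c, s(c))  →  c   [R3 at ε]

c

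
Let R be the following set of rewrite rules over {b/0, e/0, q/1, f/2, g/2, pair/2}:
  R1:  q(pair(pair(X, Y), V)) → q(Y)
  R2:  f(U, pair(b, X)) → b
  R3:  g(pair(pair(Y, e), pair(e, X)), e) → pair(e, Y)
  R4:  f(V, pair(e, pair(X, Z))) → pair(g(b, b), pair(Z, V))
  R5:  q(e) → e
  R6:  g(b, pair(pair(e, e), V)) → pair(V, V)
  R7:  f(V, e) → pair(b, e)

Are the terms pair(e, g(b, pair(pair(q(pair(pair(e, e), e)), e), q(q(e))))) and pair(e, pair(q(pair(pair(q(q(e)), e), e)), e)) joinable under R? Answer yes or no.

yes — NF(t₁) = pair(e, pair(e, e)), NF(t₂) = pair(e, pair(e, e))

Reduce t₁ = pair(e, g(b, pair(pair(q(pair(pair(e, e), e)), e), q(q(e))))):
1. pair(e, g(b, pair(pair(q(pair(pair(e, e), e)), e), q(q(e)))))  →  pair(e, g(b, pair(pair(q(e), e), q(q(e)))))   [R1 at 2.2.1.1]
2. pair(e, g(b, pair(pair(q(e), e), q(q(e)))))  →  pair(e, g(b, pair(pair(e, e), q(q(e)))))   [R5 at 2.2.1.1]
3. pair(e, g(b, pair(pair(e, e), q(q(e)))))  →  pair(e, pair(q(q(e)), q(q(e))))   [R6 at 2]
4. pair(e, pair(q(q(e)), q(q(e))))  →  pair(e, pair(q(e), q(q(e))))   [R5 at 2.1.1]
5. pair(e, pair(q(e), q(q(e))))  →  pair(e, pair(e, q(q(e))))   [R5 at 2.1]
6. pair(e, pair(e, q(q(e))))  →  pair(e, pair(e, q(e)))   [R5 at 2.2.1]
7. pair(e, pair(e, q(e)))  →  pair(e, pair(e, e))   [R5 at 2.2]

Reduce t₂ = pair(e, pair(q(pair(pair(q(q(e)), e), e)), e)):
1. pair(e, pair(q(pair(pair(q(q(e)), e), e)), e))  →  pair(e, pair(q(e), e))   [R1 at 2.1]
2. pair(e, pair(q(e), e))  →  pair(e, pair(e, e))   [R5 at 2.1]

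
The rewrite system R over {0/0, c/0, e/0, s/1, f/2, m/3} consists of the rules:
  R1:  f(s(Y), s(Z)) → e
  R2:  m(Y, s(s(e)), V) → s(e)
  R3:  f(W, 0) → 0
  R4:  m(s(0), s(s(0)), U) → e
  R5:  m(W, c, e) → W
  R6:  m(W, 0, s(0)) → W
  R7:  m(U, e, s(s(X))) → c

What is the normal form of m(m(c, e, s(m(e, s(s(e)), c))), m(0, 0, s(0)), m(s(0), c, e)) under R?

1. m(m(c, e, s(m(e, s(s(e)), c))), m(0, 0, s(0)), m(s(0), c, e))  →  m(m(c, e, s(s(e))), m(0, 0, s(0)), m(s(0), c, e))   [R2 at 1.3.1]
2. m(m(c, e, s(s(e))), m(0, 0, s(0)), m(s(0), c, e))  →  m(c, m(0, 0, s(0)), m(s(0), c, e))   [R7 at 1]
3. m(c, m(0, 0, s(0)), m(s(0), c, e))  →  m(c, 0, m(s(0), c, e))   [R6 at 2]
4. m(c, 0, m(s(0), c, e))  →  m(c, 0, s(0))   [R5 at 3]
5. m(c, 0, s(0))  →  c   [R6 at ε]

c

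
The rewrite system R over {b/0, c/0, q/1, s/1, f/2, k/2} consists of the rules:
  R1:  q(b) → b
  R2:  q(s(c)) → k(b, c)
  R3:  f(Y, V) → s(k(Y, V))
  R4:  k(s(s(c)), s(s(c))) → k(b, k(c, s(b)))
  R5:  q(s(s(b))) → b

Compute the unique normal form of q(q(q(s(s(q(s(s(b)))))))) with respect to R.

1. q(q(q(s(s(q(s(s(b))))))))  →  q(q(q(s(s(b)))))   [R5 at 1.1.1.1.1]
2. q(q(q(s(s(b)))))  →  q(q(b))   [R5 at 1.1]
3. q(q(b))  →  q(b)   [R1 at 1]
4. q(b)  →  b   [R1 at ε]

b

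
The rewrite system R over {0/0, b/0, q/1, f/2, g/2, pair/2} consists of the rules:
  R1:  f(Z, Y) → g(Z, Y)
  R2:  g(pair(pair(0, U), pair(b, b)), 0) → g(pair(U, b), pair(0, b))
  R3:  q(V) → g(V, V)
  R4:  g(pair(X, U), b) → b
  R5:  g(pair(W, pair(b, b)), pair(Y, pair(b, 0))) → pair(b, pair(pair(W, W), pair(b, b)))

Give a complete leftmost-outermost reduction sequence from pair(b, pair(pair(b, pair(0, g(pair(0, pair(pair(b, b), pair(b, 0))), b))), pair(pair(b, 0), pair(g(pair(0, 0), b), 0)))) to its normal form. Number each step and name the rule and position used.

1. pair(b, pair(pair(b, pair(0, g(pair(0, pair(pair(b, b), pair(b, 0))), b))), pair(pair(b, 0), pair(g(pair(0, 0), b), 0))))  →  pair(b, pair(pair(b, pair(0, b)), pair(pair(b, 0), pair(g(pair(0, 0), b), 0))))   [R4 at 2.1.2.2]
2. pair(b, pair(pair(b, pair(0, b)), pair(pair(b, 0), pair(g(pair(0, 0), b), 0))))  →  pair(b, pair(pair(b, pair(0, b)), pair(pair(b, 0), pair(b, 0))))   [R4 at 2.2.2.1]

pair(b, pair(pair(b, pair(0, b)), pair(pair(b, 0), pair(b, 0))))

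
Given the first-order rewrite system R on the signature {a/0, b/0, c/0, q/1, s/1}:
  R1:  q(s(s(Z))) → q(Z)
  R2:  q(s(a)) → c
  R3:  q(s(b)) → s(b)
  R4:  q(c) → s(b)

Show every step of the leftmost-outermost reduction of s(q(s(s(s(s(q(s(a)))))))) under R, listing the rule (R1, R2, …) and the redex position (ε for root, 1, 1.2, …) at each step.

s(s(b))

1. s(q(s(s(s(s(q(s(a))))))))  →  s(q(s(s(q(s(a))))))   [R1 at 1]
2. s(q(s(s(q(s(a))))))  →  s(q(q(s(a))))   [R1 at 1]
3. s(q(q(s(a))))  →  s(q(c))   [R2 at 1.1]
4. s(q(c))  →  s(s(b))   [R4 at 1]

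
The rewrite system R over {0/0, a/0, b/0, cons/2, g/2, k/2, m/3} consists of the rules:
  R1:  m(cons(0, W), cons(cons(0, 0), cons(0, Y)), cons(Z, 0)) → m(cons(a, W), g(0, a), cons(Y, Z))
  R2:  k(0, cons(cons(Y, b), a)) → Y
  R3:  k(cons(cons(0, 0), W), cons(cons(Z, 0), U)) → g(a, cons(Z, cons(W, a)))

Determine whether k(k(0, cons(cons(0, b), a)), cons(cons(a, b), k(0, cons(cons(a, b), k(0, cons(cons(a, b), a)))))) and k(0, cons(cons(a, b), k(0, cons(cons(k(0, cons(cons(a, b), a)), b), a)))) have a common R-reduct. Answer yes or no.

Reduce t₁ = k(k(0, cons(cons(0, b), a)), cons(cons(a, b), k(0, cons(cons(a, b), k(0, cons(cons(a, b), a)))))):
1. k(k(0, cons(cons(0, b), a)), cons(cons(a, b), k(0, cons(cons(a, b), k(0, cons(cons(a, b), a))))))  →  k(0, cons(cons(a, b), k(0, cons(cons(a, b), k(0, cons(cons(a, b), a))))))   [R2 at 1]
2. k(0, cons(cons(a, b), k(0, cons(cons(a, b), k(0, cons(cons(a, b), a))))))  →  k(0, cons(cons(a, b), k(0, cons(cons(a, b), a))))   [R2 at 2.2.2.2]
3. k(0, cons(cons(a, b), k(0, cons(cons(a, b), a))))  →  k(0, cons(cons(a, b), a))   [R2 at 2.2]
4. k(0, cons(cons(a, b), a))  →  a   [R2 at ε]

Reduce t₂ = k(0, cons(cons(a, b), k(0, cons(cons(k(0, cons(cons(a, b), a)), b), a)))):
1. k(0, cons(cons(a, b), k(0, cons(cons(k(0, cons(cons(a, b), a)), b), a))))  →  k(0, cons(cons(a, b), k(0, cons(cons(a, b), a))))   [R2 at 2.2]
2. k(0, cons(cons(a, b), k(0, cons(cons(a, b), a))))  →  k(0, cons(cons(a, b), a))   [R2 at 2.2]
3. k(0, cons(cons(a, b), a))  →  a   [R2 at ε]

yes — NF(t₁) = a, NF(t₂) = a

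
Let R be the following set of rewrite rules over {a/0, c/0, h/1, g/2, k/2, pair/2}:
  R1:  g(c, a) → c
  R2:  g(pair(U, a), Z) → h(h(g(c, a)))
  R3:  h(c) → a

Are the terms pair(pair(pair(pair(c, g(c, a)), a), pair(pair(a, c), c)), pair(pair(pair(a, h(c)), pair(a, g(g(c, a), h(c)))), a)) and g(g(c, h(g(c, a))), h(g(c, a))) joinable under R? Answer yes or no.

no — NF(t₁) = pair(pair(pair(pair(c, c), a), pair(pair(a, c), c)), pair(pair(pair(a, a), pair(a, c)), a)), NF(t₂) = c

Reduce t₁ = pair(pair(pair(pair(c, g(c, a)), a), pair(pair(a, c), c)), pair(pair(pair(a, h(c)), pair(a, g(g(c, a), h(c)))), a)):
1. pair(pair(pair(pair(c, g(c, a)), a), pair(pair(a, c), c)), pair(pair(pair(a, h(c)), pair(a, g(g(c, a), h(c)))), a))  →  pair(pair(pair(pair(c, c), a), pair(pair(a, c), c)), pair(pair(pair(a, h(c)), pair(a, g(g(c, a), h(c)))), a))   [R1 at 1.1.1.2]
2. pair(pair(pair(pair(c, c), a), pair(pair(a, c), c)), pair(pair(pair(a, h(c)), pair(a, g(g(c, a), h(c)))), a))  →  pair(pair(pair(pair(c, c), a), pair(pair(a, c), c)), pair(pair(pair(a, a), pair(a, g(g(c, a), h(c)))), a))   [R3 at 2.1.1.2]
3. pair(pair(pair(pair(c, c), a), pair(pair(a, c), c)), pair(pair(pair(a, a), pair(a, g(g(c, a), h(c)))), a))  →  pair(pair(pair(pair(c, c), a), pair(pair(a, c), c)), pair(pair(pair(a, a), pair(a, g(c, h(c)))), a))   [R1 at 2.1.2.2.1]
4. pair(pair(pair(pair(c, c), a), pair(pair(a, c), c)), pair(pair(pair(a, a), pair(a, g(c, h(c)))), a))  →  pair(pair(pair(pair(c, c), a), pair(pair(a, c), c)), pair(pair(pair(a, a), pair(a, g(c, a))), a))   [R3 at 2.1.2.2.2]
5. pair(pair(pair(pair(c, c), a), pair(pair(a, c), c)), pair(pair(pair(a, a), pair(a, g(c, a))), a))  →  pair(pair(pair(pair(c, c), a), pair(pair(a, c), c)), pair(pair(pair(a, a), pair(a, c)), a))   [R1 at 2.1.2.2]

Reduce t₂ = g(g(c, h(g(c, a))), h(g(c, a))):
1. g(g(c, h(g(c, a))), h(g(c, a)))  →  g(g(c, h(c)), h(g(c, a)))   [R1 at 1.2.1]
2. g(g(c, h(c)), h(g(c, a)))  →  g(g(c, a), h(g(c, a)))   [R3 at 1.2]
3. g(g(c, a), h(g(c, a)))  →  g(c, h(g(c, a)))   [R1 at 1]
4. g(c, h(g(c, a)))  →  g(c, h(c))   [R1 at 2.1]
5. g(c, h(c))  →  g(c, a)   [R3 at 2]
6. g(c, a)  →  c   [R1 at ε]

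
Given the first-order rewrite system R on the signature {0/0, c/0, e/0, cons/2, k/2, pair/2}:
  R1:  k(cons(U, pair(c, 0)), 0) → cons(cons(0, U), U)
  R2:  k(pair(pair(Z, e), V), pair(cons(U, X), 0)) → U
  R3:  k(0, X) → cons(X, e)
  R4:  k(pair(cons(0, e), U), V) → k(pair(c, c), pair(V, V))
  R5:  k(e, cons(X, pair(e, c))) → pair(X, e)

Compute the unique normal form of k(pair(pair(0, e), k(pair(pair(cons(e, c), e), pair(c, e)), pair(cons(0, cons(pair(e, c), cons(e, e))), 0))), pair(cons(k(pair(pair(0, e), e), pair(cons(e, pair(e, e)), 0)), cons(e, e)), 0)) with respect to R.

e

1. k(pair(pair(0, e), k(pair(pair(cons(e, c), e), pair(c, e)), pair(cons(0, cons(pair(e, c), cons(e, e))), 0))), pair(cons(k(pair(pair(0, e), e), pair(cons(e, pair(e, e)), 0)), cons(e, e)), 0))  →  k(pair(pair(0, e), e), pair(cons(e, pair(e, e)), 0))   [R2 at ε]
2. k(pair(pair(0, e), e), pair(cons(e, pair(e, e)), 0))  →  e   [R2 at ε]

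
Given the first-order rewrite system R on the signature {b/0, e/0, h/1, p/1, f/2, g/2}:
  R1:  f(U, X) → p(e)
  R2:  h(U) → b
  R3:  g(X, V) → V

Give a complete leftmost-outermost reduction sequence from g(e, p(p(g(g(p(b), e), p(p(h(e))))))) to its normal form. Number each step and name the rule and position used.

p(p(p(p(b))))

1. g(e, p(p(g(g(p(b), e), p(p(h(e)))))))  →  p(p(g(g(p(b), e), p(p(h(e))))))   [R3 at ε]
2. p(p(g(g(p(b), e), p(p(h(e))))))  →  p(p(p(p(h(e)))))   [R3 at 1.1]
3. p(p(p(p(h(e)))))  →  p(p(p(p(b))))   [R2 at 1.1.1.1]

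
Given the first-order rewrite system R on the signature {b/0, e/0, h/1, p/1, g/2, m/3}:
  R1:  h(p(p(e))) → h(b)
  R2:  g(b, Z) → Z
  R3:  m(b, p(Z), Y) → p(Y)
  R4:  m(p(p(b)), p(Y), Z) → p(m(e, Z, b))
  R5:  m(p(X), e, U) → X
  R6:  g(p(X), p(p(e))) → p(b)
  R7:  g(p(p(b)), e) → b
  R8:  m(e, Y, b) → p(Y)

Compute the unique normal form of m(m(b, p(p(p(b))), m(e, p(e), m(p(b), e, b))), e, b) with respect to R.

1. m(m(b, p(p(p(b))), m(e, p(e), m(p(b), e, b))), e, b)  →  m(p(m(e, p(e), m(p(b), e, b))), e, b)   [R3 at 1]
2. m(p(m(e, p(e), m(p(b), e, b))), e, b)  →  m(e, p(e), m(p(b), e, b))   [R5 at ε]
3. m(e, p(e), m(p(b), e, b))  →  m(e, p(e), b)   [R5 at 3]
4. m(e, p(e), b)  →  p(p(e))   [R8 at ε]

p(p(e))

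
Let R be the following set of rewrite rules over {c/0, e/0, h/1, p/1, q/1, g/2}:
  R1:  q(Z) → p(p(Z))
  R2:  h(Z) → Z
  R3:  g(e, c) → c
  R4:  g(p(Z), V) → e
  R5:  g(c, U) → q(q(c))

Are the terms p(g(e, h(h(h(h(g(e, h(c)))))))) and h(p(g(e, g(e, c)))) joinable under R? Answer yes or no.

Reduce t₁ = p(g(e, h(h(h(h(g(e, h(c)))))))):
1. p(g(e, h(h(h(h(g(e, h(c))))))))  →  p(g(e, h(h(h(g(e, h(c)))))))   [R2 at 1.2]
2. p(g(e, h(h(h(g(e, h(c)))))))  →  p(g(e, h(h(g(e, h(c))))))   [R2 at 1.2]
3. p(g(e, h(h(g(e, h(c))))))  →  p(g(e, h(g(e, h(c)))))   [R2 at 1.2]
4. p(g(e, h(g(e, h(c)))))  →  p(g(e, g(e, h(c))))   [R2 at 1.2]
5. p(g(e, g(e, h(c))))  →  p(g(e, g(e, c)))   [R2 at 1.2.2]
6. p(g(e, g(e, c)))  →  p(g(e, c))   [R3 at 1.2]
7. p(g(e, c))  →  p(c)   [R3 at 1]

Reduce t₂ = h(p(g(e, g(e, c)))):
1. h(p(g(e, g(e, c))))  →  p(g(e, g(e, c)))   [R2 at ε]
2. p(g(e, g(e, c)))  →  p(g(e, c))   [R3 at 1.2]
3. p(g(e, c))  →  p(c)   [R3 at 1]

yes — NF(t₁) = p(c), NF(t₂) = p(c)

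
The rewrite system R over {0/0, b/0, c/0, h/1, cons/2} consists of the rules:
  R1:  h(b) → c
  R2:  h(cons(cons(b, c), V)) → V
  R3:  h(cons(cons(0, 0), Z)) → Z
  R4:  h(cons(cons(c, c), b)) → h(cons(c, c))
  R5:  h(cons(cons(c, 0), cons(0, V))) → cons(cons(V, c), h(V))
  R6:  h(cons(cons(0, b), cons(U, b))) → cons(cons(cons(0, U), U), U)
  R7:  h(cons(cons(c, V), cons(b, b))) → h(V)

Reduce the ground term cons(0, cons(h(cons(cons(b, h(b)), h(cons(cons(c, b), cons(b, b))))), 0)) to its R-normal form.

cons(0, cons(c, 0))

1. cons(0, cons(h(cons(cons(b, h(b)), h(cons(cons(c, b), cons(b, b))))), 0))  →  cons(0, cons(h(cons(cons(b, c), h(cons(cons(c, b), cons(b, b))))), 0))   [R1 at 2.1.1.1.2]
2. cons(0, cons(h(cons(cons(b, c), h(cons(cons(c, b), cons(b, b))))), 0))  →  cons(0, cons(h(cons(cons(c, b), cons(b, b))), 0))   [R2 at 2.1]
3. cons(0, cons(h(cons(cons(c, b), cons(b, b))), 0))  →  cons(0, cons(h(b), 0))   [R7 at 2.1]
4. cons(0, cons(h(b), 0))  →  cons(0, cons(c, 0))   [R1 at 2.1]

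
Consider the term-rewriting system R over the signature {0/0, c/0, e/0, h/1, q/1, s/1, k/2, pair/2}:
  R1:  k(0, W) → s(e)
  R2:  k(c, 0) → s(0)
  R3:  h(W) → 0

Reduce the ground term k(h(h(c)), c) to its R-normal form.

1. k(h(h(c)), c)  →  k(0, c)   [R3 at 1]
2. k(0, c)  →  s(e)   [R1 at ε]

s(e)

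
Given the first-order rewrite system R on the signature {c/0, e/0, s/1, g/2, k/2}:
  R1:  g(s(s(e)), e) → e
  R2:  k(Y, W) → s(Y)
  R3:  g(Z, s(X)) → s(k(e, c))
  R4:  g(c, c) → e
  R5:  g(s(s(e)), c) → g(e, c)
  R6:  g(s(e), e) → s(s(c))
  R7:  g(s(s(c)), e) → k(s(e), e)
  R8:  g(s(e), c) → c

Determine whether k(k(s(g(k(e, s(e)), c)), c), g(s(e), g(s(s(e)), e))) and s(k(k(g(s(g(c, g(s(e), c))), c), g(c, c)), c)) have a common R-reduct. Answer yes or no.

Reduce t₁ = k(k(s(g(k(e, s(e)), c)), c), g(s(e), g(s(s(e)), e))):
1. k(k(s(g(k(e, s(e)), c)), c), g(s(e), g(s(s(e)), e)))  →  s(k(s(g(k(e, s(e)), c)), c))   [R2 at ε]
2. s(k(s(g(k(e, s(e)), c)), c))  →  s(s(s(g(k(e, s(e)), c))))   [R2 at 1]
3. s(s(s(g(k(e, s(e)), c))))  →  s(s(s(g(s(e), c))))   [R2 at 1.1.1.1]
4. s(s(s(g(s(e), c))))  →  s(s(s(c)))   [R8 at 1.1.1]

Reduce t₂ = s(k(k(g(s(g(c, g(s(e), c))), c), g(c, c)), c)):
1. s(k(k(g(s(g(c, g(s(e), c))), c), g(c, c)), c))  →  s(s(k(g(s(g(c, g(s(e), c))), c), g(c, c))))   [R2 at 1]
2. s(s(k(g(s(g(c, g(s(e), c))), c), g(c, c))))  →  s(s(s(g(s(g(c, g(s(e), c))), c))))   [R2 at 1.1]
3. s(s(s(g(s(g(c, g(s(e), c))), c))))  →  s(s(s(g(s(g(c, c)), c))))   [R8 at 1.1.1.1.1.2]
4. s(s(s(g(s(g(c, c)), c))))  →  s(s(s(g(s(e), c))))   [R4 at 1.1.1.1.1]
5. s(s(s(g(s(e), c))))  →  s(s(s(c)))   [R8 at 1.1.1]

yes — NF(t₁) = s(s(s(c))), NF(t₂) = s(s(s(c)))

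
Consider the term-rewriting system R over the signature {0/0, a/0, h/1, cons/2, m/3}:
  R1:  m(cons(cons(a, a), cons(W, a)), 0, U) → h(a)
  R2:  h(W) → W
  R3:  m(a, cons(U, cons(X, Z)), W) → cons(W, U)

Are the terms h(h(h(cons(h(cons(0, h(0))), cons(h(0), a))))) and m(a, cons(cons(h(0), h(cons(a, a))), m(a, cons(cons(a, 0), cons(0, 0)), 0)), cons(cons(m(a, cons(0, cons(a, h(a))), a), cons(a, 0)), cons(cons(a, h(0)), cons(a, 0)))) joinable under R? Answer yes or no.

no — NF(t₁) = cons(cons(0, 0), cons(0, a)), NF(t₂) = cons(cons(cons(cons(a, 0), cons(a, 0)), cons(cons(a, 0), cons(a, 0))), cons(0, cons(a, a)))

Reduce t₁ = h(h(h(cons(h(cons(0, h(0))), cons(h(0), a))))):
1. h(h(h(cons(h(cons(0, h(0))), cons(h(0), a)))))  →  h(h(cons(h(cons(0, h(0))), cons(h(0), a))))   [R2 at ε]
2. h(h(cons(h(cons(0, h(0))), cons(h(0), a))))  →  h(cons(h(cons(0, h(0))), cons(h(0), a)))   [R2 at ε]
3. h(cons(h(cons(0, h(0))), cons(h(0), a)))  →  cons(h(cons(0, h(0))), cons(h(0), a))   [R2 at ε]
4. cons(h(cons(0, h(0))), cons(h(0), a))  →  cons(cons(0, h(0)), cons(h(0), a))   [R2 at 1]
5. cons(cons(0, h(0)), cons(h(0), a))  →  cons(cons(0, 0), cons(h(0), a))   [R2 at 1.2]
6. cons(cons(0, 0), cons(h(0), a))  →  cons(cons(0, 0), cons(0, a))   [R2 at 2.1]

Reduce t₂ = m(a, cons(cons(h(0), h(cons(a, a))), m(a, cons(cons(a, 0), cons(0, 0)), 0)), cons(cons(m(a, cons(0, cons(a, h(a))), a), cons(a, 0)), cons(cons(a, h(0)), cons(a, 0)))):
1. m(a, cons(cons(h(0), h(cons(a, a))), m(a, cons(cons(a, 0), cons(0, 0)), 0)), cons(cons(m(a, cons(0, cons(a, h(a))), a), cons(a, 0)), cons(cons(a, h(0)), cons(a, 0))))  →  m(a, cons(cons(0, h(cons(a, a))), m(a, cons(cons(a, 0), cons(0, 0)), 0)), cons(cons(m(a, cons(0, cons(a, h(a))), a), cons(a, 0)), cons(cons(a, h(0)), cons(a, 0))))   [R2 at 2.1.1]
2. m(a, cons(cons(0, h(cons(a, a))), m(a, cons(cons(a, 0), cons(0, 0)), 0)), cons(cons(m(a, cons(0, cons(a, h(a))), a), cons(a, 0)), cons(cons(a, h(0)), cons(a, 0))))  →  m(a, cons(cons(0, cons(a, a)), m(a, cons(cons(a, 0), cons(0, 0)), 0)), cons(cons(m(a, cons(0, cons(a, h(a))), a), cons(a, 0)), cons(cons(a, h(0)), cons(a, 0))))   [R2 at 2.1.2]
3. m(a, cons(cons(0, cons(a, a)), m(a, cons(cons(a, 0), cons(0, 0)), 0)), cons(cons(m(a, cons(0, cons(a, h(a))), a), cons(a, 0)), cons(cons(a, h(0)), cons(a, 0))))  →  m(a, cons(cons(0, cons(a, a)), cons(0, cons(a, 0))), cons(cons(m(a, cons(0, cons(a, h(a))), a), cons(a, 0)), cons(cons(a, h(0)), cons(a, 0))))   [R3 at 2.2]
4. m(a, cons(cons(0, cons(a, a)), cons(0, cons(a, 0))), cons(cons(m(a, cons(0, cons(a, h(a))), a), cons(a, 0)), cons(cons(a, h(0)), cons(a, 0))))  →  cons(cons(cons(m(a, cons(0, cons(a, h(a))), a), cons(a, 0)), cons(cons(a, h(0)), cons(a, 0))), cons(0, cons(a, a)))   [R3 at ε]
5. cons(cons(cons(m(a, cons(0, cons(a, h(a))), a), cons(a, 0)), cons(cons(a, h(0)), cons(a, 0))), cons(0, cons(a, a)))  →  cons(cons(cons(cons(a, 0), cons(a, 0)), cons(cons(a, h(0)), cons(a, 0))), cons(0, cons(a, a)))   [R3 at 1.1.1]
6. cons(cons(cons(cons(a, 0), cons(a, 0)), cons(cons(a, h(0)), cons(a, 0))), cons(0, cons(a, a)))  →  cons(cons(cons(cons(a, 0), cons(a, 0)), cons(cons(a, 0), cons(a, 0))), cons(0, cons(a, a)))   [R2 at 1.2.1.2]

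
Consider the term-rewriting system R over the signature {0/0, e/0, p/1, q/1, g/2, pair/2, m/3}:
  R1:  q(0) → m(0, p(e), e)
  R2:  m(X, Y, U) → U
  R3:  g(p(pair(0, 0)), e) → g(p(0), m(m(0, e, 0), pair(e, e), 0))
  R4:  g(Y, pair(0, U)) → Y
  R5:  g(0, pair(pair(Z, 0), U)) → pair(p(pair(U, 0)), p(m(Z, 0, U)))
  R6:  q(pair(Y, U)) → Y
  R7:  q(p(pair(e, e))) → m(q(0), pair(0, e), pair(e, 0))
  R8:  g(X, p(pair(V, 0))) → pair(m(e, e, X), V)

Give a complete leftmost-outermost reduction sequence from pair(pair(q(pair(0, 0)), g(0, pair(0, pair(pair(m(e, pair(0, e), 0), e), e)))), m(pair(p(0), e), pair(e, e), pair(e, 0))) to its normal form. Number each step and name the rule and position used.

pair(pair(0, 0), pair(e, 0))

1. pair(pair(q(pair(0, 0)), g(0, pair(0, pair(pair(m(e, pair(0, e), 0), e), e)))), m(pair(p(0), e), pair(e, e), pair(e, 0)))  →  pair(pair(0, g(0, pair(0, pair(pair(m(e, pair(0, e), 0), e), e)))), m(pair(p(0), e), pair(e, e), pair(e, 0)))   [R6 at 1.1]
2. pair(pair(0, g(0, pair(0, pair(pair(m(e, pair(0, e), 0), e), e)))), m(pair(p(0), e), pair(e, e), pair(e, 0)))  →  pair(pair(0, 0), m(pair(p(0), e), pair(e, e), pair(e, 0)))   [R4 at 1.2]
3. pair(pair(0, 0), m(pair(p(0), e), pair(e, e), pair(e, 0)))  →  pair(pair(0, 0), pair(e, 0))   [R2 at 2]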